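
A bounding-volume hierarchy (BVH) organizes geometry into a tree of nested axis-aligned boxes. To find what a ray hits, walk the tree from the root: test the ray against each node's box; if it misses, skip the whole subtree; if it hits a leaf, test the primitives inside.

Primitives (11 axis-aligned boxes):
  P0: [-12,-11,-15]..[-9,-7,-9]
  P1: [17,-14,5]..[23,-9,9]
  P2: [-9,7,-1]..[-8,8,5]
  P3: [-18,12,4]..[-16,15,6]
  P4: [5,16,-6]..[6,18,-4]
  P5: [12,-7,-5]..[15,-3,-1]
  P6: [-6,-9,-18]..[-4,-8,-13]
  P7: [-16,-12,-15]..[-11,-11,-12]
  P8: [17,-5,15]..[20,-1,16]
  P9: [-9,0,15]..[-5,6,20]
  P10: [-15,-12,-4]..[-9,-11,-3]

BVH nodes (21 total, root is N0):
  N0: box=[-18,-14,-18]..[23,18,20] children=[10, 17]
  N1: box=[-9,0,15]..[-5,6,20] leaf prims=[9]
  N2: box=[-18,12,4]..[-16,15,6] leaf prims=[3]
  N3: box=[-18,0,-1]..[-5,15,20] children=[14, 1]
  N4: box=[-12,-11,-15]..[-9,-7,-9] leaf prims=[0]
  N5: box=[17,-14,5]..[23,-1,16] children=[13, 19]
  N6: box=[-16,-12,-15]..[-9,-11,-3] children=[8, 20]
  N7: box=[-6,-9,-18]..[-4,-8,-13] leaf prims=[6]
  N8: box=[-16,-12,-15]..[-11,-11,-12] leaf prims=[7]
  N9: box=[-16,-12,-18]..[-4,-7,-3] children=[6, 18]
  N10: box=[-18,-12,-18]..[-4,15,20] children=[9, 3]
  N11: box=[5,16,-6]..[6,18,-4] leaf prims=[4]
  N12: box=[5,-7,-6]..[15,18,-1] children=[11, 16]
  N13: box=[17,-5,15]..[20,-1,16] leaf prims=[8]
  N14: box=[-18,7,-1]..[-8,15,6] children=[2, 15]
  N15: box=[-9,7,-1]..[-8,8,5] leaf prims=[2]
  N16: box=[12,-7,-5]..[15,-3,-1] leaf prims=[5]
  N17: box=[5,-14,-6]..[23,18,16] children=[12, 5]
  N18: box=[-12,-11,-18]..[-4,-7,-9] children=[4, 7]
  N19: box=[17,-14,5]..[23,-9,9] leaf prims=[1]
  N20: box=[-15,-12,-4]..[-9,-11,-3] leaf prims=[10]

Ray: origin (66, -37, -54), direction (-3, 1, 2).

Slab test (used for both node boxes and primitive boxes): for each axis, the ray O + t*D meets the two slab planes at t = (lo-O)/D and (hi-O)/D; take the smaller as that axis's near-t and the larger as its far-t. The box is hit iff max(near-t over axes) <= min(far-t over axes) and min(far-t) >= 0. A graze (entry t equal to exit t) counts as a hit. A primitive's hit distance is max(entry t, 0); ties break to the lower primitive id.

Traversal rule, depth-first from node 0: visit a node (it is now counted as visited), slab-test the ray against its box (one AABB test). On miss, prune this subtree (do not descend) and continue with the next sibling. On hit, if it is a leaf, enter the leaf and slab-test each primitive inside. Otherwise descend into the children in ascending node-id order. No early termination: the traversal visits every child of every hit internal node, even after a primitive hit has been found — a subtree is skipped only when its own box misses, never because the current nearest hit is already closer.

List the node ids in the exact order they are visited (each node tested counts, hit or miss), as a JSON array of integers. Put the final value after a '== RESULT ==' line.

Traverse from the root:
N0 x:[43/3,28] y:[23,55] z:[18,37] -> hit [23,28], descend [10, 17]
  N10 x:[70/3,28] y:[25,52] z:[18,37] -> hit [25,28], descend [3, 9]
    N3 x:[71/3,28] y:[37,52] z:[53/2,37] -> miss, prune
    N9 x:[70/3,82/3] y:[25,30] z:[18,51/2] -> hit [25,51/2], descend [6, 18]
      N6 x:[25,82/3] y:[25,26] z:[39/2,51/2] -> hit [25,51/2], descend [8, 20]
        N8 x:[77/3,82/3] y:[25,26] z:[39/2,21] -> miss, prune
        N20 x:[25,27] y:[25,26] z:[25,51/2] -> hit [25,51/2] leaf, test {P10@t=25}
      N18 x:[70/3,26] y:[26,30] z:[18,45/2] -> miss, prune
  N17 x:[43/3,61/3] y:[23,55] z:[24,35] -> miss, prune

Summary -> nodes [0, 10, 3, 9, 6, 8, 20, 18, 17]; box-tests=9; leaf-entries=1; first=P10

== RESULT ==
[0, 10, 3, 9, 6, 8, 20, 18, 17]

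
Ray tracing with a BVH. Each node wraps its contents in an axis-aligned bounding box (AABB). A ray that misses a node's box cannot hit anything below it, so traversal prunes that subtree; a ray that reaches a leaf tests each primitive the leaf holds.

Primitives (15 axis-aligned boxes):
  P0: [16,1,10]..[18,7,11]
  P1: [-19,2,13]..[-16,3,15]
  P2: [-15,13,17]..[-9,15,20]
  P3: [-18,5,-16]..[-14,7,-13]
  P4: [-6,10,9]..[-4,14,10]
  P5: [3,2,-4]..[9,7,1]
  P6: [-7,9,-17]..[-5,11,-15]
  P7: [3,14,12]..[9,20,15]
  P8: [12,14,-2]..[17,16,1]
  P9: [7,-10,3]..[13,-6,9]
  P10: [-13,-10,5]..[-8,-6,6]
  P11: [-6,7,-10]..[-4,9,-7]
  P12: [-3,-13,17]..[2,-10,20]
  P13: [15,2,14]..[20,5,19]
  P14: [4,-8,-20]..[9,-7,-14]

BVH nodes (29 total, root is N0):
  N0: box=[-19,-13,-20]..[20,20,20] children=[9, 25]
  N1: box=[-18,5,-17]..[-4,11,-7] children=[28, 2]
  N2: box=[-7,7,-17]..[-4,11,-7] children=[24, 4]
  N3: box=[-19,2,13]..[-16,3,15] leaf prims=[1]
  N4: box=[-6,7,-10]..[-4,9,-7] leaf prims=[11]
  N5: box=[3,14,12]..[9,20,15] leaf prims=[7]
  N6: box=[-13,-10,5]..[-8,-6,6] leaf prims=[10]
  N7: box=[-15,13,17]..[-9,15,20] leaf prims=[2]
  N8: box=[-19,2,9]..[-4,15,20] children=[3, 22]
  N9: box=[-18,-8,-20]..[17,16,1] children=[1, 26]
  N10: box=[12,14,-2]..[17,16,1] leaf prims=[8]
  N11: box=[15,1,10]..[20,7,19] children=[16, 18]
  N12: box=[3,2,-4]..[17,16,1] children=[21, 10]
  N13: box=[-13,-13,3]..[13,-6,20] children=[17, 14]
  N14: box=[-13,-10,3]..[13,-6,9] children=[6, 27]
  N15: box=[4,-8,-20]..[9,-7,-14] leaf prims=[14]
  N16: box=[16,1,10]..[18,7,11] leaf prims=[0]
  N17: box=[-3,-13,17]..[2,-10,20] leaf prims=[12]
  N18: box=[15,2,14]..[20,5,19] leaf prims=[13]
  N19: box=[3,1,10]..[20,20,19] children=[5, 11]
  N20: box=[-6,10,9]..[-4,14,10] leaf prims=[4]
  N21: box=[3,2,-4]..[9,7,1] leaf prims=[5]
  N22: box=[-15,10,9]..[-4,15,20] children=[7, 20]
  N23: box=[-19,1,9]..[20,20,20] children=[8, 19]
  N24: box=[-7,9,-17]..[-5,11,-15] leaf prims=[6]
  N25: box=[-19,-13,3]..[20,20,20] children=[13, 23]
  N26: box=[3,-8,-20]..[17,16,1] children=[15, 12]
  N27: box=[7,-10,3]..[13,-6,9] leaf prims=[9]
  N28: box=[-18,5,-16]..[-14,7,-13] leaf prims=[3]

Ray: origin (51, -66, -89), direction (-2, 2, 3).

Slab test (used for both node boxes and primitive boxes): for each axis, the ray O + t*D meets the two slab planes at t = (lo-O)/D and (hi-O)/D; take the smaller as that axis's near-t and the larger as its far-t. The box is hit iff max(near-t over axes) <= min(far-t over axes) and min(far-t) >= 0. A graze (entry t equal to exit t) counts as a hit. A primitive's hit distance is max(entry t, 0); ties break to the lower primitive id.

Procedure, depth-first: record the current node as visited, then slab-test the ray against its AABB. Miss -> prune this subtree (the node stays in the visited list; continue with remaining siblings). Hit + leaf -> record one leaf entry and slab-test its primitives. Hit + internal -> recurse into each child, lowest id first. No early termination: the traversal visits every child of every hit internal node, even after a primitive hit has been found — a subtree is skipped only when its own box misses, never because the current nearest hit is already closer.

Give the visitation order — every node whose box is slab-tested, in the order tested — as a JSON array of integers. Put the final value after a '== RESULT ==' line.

Trace the traversal:
N0 x:[31/2,35] y:[53/2,43] z:[23,109/3] -> hit [53/2,35], descend [9, 25]
  N9 x:[17,69/2] y:[29,41] z:[23,30] -> hit [29,30], descend [1, 26]
    N1 x:[55/2,69/2] y:[71/2,77/2] z:[24,82/3] -> miss, prune
    N26 x:[17,24] y:[29,41] z:[23,30] -> miss, prune
  N25 x:[31/2,35] y:[53/2,43] z:[92/3,109/3] -> hit [92/3,35], descend [13, 23]
    N13 x:[19,32] y:[53/2,30] z:[92/3,109/3] -> miss, prune
    N23 x:[31/2,35] y:[67/2,43] z:[98/3,109/3] -> hit [67/2,35], descend [8, 19]
      N8 x:[55/2,35] y:[34,81/2] z:[98/3,109/3] -> hit [34,35], descend [3, 22]
        N3 x:[67/2,35] y:[34,69/2] z:[34,104/3] -> hit [34,69/2] leaf, test {P1@t=34}
        N22 x:[55/2,33] y:[38,81/2] z:[98/3,109/3] -> miss, prune
      N19 x:[31/2,24] y:[67/2,43] z:[33,36] -> miss, prune

Summary -> nodes [0, 9, 1, 26, 25, 13, 23, 8, 3, 22, 19]; box-tests=11; leaf-entries=1; first=P1

== RESULT ==
[0, 9, 1, 26, 25, 13, 23, 8, 3, 22, 19]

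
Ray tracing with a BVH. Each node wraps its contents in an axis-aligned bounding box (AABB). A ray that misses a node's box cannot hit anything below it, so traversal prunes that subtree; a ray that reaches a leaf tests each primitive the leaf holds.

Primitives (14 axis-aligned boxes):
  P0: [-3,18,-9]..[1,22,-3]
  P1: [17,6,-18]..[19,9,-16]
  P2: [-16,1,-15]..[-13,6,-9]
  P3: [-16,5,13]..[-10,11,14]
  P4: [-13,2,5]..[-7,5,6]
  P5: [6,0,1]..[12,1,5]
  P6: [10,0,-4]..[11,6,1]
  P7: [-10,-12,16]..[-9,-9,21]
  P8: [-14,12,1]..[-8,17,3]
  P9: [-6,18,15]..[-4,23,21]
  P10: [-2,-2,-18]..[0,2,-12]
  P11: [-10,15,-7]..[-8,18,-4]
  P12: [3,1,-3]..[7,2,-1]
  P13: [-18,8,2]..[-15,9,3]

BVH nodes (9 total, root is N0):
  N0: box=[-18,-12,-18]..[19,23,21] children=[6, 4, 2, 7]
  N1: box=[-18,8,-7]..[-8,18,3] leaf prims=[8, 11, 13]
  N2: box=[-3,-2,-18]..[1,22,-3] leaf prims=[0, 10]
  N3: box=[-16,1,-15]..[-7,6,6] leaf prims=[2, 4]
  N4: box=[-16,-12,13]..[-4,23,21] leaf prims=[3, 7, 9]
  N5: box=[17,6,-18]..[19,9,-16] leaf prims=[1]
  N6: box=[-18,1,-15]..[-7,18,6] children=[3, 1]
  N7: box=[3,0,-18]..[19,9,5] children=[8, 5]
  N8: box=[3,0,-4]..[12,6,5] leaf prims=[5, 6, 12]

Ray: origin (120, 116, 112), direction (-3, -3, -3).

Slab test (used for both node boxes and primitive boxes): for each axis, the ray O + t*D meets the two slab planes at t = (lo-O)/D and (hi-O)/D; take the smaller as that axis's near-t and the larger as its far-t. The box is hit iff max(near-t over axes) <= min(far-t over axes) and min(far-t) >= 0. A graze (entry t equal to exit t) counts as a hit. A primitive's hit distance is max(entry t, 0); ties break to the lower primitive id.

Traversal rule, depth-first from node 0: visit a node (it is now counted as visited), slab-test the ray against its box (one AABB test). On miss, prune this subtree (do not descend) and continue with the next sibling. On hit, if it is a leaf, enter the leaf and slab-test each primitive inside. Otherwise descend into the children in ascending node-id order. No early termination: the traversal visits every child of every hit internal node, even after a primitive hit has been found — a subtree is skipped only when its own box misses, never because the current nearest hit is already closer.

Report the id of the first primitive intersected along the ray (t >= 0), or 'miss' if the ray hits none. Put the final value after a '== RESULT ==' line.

Traverse from the root:
N0 x:[101/3,46] y:[31,128/3] z:[91/3,130/3] -> hit [101/3,128/3], descend [2, 4, 6, 7]
  N2 x:[119/3,41] y:[94/3,118/3] z:[115/3,130/3] -> miss, prune
  N4 x:[124/3,136/3] y:[31,128/3] z:[91/3,33] -> miss, prune
  N6 x:[127/3,46] y:[98/3,115/3] z:[106/3,127/3] -> miss, prune
  N7 x:[101/3,39] y:[107/3,116/3] z:[107/3,130/3] -> hit [107/3,116/3], descend [5, 8]
    N5 x:[101/3,103/3] y:[107/3,110/3] z:[128/3,130/3] -> miss, prune
    N8 x:[36,39] y:[110/3,116/3] z:[107/3,116/3] -> hit [110/3,116/3] leaf, test {P5(miss), P6(miss), P12@t=38}

Visited [0, 2, 4, 6, 7, 5, 8]. Tests: 7 box, 1 leaf. Nearest: P12.

== RESULT ==
12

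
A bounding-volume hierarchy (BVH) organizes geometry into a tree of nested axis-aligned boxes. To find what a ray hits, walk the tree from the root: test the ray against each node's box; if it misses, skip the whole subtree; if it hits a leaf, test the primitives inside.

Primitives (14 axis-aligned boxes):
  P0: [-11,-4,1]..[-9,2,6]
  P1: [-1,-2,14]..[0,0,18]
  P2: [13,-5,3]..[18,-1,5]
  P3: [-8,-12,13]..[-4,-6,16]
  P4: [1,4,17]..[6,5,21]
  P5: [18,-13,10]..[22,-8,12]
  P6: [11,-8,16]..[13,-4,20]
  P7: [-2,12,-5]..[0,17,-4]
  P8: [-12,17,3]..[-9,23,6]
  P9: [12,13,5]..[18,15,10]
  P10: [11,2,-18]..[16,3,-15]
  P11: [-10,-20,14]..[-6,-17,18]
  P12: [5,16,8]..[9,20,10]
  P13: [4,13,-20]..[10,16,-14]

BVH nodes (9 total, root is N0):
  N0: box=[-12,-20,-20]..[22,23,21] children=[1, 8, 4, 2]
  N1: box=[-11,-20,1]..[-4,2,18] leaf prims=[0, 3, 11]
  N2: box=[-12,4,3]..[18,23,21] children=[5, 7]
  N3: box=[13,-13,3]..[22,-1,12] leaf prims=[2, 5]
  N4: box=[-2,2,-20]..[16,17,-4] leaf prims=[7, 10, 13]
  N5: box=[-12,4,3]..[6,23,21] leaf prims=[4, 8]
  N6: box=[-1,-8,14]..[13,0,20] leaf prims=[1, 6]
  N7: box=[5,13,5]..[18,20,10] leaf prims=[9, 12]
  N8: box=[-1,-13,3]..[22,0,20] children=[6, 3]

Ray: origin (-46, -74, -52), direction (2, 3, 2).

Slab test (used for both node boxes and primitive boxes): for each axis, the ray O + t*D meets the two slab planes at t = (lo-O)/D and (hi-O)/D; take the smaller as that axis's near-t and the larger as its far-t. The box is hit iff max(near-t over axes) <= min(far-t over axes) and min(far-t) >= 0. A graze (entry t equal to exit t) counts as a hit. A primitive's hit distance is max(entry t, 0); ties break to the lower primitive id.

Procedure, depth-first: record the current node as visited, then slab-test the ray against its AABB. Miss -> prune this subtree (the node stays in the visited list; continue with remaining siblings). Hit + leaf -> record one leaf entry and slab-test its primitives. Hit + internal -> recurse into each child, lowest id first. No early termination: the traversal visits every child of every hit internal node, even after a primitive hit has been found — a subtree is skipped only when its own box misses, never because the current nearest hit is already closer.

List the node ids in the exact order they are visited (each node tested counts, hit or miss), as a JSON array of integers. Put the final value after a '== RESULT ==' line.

Traverse from the root:
N0 x:[17,34] y:[18,97/3] z:[16,73/2] -> hit [18,97/3], descend [1, 2, 4, 8]
  N1 x:[35/2,21] y:[18,76/3] z:[53/2,35] -> miss, prune
  N2 x:[17,32] y:[26,97/3] z:[55/2,73/2] -> hit [55/2,32], descend [5, 7]
    N5 x:[17,26] y:[26,97/3] z:[55/2,73/2] -> miss, prune
    N7 x:[51/2,32] y:[29,94/3] z:[57/2,31] -> hit [29,31] leaf, test {P9@t=29, P12(miss)}
  N4 x:[22,31] y:[76/3,91/3] z:[16,24] -> miss, prune
  N8 x:[45/2,34] y:[61/3,74/3] z:[55/2,36] -> miss, prune

Summary -> nodes [0, 1, 2, 5, 7, 4, 8]; box-tests=7; leaf-entries=1; first=P9

== RESULT ==
[0, 1, 2, 5, 7, 4, 8]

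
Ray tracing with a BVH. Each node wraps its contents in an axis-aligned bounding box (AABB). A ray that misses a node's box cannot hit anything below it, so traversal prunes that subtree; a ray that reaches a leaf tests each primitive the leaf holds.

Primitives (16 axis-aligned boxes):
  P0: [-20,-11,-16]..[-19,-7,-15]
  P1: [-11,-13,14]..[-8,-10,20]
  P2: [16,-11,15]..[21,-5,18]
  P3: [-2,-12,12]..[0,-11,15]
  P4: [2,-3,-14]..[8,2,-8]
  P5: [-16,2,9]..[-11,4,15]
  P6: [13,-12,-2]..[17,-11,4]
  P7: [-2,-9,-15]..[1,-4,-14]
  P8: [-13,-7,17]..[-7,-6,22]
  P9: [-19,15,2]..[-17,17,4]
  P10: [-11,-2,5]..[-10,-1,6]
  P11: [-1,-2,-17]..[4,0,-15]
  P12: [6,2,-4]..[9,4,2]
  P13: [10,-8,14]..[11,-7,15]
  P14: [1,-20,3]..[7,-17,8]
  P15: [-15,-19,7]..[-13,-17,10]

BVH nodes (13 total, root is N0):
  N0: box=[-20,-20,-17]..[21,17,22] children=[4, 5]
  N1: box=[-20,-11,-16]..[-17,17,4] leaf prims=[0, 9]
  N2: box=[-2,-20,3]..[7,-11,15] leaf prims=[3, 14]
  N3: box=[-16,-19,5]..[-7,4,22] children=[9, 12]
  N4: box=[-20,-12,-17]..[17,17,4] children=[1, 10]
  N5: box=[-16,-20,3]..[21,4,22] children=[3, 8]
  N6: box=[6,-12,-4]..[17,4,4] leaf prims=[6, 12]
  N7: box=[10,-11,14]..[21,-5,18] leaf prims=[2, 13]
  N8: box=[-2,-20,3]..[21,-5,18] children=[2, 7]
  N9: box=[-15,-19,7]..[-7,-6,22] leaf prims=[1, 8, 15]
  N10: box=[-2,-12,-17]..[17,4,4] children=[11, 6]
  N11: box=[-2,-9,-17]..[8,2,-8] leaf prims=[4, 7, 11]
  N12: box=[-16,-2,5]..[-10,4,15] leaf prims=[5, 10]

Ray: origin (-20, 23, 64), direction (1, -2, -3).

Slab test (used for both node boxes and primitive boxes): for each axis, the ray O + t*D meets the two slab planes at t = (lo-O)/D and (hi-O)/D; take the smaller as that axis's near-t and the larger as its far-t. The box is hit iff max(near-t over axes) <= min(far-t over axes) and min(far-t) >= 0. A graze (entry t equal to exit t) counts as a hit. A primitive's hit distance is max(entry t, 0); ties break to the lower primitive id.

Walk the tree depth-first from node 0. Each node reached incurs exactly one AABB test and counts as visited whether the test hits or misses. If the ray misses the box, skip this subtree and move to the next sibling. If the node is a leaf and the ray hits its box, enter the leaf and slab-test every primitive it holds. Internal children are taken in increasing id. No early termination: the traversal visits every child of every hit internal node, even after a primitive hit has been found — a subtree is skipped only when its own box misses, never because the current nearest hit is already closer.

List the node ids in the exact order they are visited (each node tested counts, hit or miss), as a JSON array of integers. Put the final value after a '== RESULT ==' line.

Traverse from the root:
N0 x:[0,41] y:[3,43/2] z:[14,27] -> hit [14,43/2], descend [4, 5]
  N4 x:[0,37] y:[3,35/2] z:[20,27] -> miss, prune
  N5 x:[4,41] y:[19/2,43/2] z:[14,61/3] -> hit [14,61/3], descend [3, 8]
    N3 x:[4,13] y:[19/2,21] z:[14,59/3] -> miss, prune
    N8 x:[18,41] y:[14,43/2] z:[46/3,61/3] -> hit [18,61/3], descend [2, 7]
      N2 x:[18,27] y:[17,43/2] z:[49/3,61/3] -> hit [18,61/3] leaf, test {P3(miss), P14(miss)}
      N7 x:[30,41] y:[14,17] z:[46/3,50/3] -> miss, prune

Visited [0, 4, 5, 3, 8, 2, 7]. Tests: 7 box, 1 leaf. Nearest: miss.

== RESULT ==
[0, 4, 5, 3, 8, 2, 7]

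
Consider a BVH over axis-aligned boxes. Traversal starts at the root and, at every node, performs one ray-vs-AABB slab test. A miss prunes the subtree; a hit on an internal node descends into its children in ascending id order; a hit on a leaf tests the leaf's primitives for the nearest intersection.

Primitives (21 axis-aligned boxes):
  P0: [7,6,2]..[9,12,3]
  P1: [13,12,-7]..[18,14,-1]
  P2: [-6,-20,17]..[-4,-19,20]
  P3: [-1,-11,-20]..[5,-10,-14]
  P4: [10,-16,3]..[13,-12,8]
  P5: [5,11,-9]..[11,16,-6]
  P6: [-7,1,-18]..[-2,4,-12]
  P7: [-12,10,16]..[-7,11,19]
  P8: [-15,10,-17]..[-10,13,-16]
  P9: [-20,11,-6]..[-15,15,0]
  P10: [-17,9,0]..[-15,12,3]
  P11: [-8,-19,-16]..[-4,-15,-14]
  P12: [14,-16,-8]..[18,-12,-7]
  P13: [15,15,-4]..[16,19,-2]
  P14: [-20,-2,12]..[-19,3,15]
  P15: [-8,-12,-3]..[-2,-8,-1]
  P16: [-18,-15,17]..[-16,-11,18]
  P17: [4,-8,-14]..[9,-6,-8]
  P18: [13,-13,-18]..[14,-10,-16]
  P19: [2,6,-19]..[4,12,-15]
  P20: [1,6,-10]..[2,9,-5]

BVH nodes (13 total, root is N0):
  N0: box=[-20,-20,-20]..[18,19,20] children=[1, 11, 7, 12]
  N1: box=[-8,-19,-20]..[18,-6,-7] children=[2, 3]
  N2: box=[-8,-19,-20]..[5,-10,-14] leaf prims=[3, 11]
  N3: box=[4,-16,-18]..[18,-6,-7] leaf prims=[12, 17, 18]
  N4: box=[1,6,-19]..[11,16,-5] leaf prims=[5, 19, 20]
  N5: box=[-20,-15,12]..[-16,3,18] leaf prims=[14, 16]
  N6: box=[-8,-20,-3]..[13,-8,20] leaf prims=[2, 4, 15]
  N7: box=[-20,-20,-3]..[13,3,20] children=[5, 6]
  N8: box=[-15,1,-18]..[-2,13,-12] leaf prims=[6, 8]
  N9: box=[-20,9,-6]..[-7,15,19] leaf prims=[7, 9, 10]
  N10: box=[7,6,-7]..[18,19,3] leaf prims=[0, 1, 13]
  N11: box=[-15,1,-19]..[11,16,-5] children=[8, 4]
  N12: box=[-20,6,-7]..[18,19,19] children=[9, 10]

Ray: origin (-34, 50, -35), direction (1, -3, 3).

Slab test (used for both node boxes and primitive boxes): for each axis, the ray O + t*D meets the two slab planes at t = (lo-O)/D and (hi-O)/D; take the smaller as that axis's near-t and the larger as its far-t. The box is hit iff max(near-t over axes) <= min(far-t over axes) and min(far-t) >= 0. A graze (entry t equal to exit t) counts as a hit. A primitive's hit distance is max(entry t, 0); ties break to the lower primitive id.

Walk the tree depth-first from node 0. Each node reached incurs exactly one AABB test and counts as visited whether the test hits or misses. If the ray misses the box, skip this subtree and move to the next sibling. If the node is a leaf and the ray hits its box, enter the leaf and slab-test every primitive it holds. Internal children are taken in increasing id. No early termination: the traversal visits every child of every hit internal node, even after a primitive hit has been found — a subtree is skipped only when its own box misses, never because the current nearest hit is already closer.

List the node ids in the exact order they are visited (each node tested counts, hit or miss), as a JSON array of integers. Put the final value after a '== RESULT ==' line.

Walk:
N0 x:[14,52] y:[31/3,70/3] z:[5,55/3] -> hit [14,55/3], descend [1, 7, 11, 12]
  N1 x:[26,52] y:[56/3,23] z:[5,28/3] -> miss, prune
  N7 x:[14,47] y:[47/3,70/3] z:[32/3,55/3] -> hit [47/3,55/3], descend [5, 6]
    N5 x:[14,18] y:[47/3,65/3] z:[47/3,53/3] -> hit [47/3,53/3] leaf, test {P14(miss), P16(miss)}
    N6 x:[26,47] y:[58/3,70/3] z:[32/3,55/3] -> miss, prune
  N11 x:[19,45] y:[34/3,49/3] z:[16/3,10] -> miss, prune
  N12 x:[14,52] y:[31/3,44/3] z:[28/3,18] -> hit [14,44/3], descend [9, 10]
    N9 x:[14,27] y:[35/3,41/3] z:[29/3,18] -> miss, prune
    N10 x:[41,52] y:[31/3,44/3] z:[28/3,38/3] -> miss, prune

9 AABB tests over nodes [0, 1, 7, 5, 6, 11, 12, 9, 10]; 1 leaf entered; closest miss.

== RESULT ==
[0, 1, 7, 5, 6, 11, 12, 9, 10]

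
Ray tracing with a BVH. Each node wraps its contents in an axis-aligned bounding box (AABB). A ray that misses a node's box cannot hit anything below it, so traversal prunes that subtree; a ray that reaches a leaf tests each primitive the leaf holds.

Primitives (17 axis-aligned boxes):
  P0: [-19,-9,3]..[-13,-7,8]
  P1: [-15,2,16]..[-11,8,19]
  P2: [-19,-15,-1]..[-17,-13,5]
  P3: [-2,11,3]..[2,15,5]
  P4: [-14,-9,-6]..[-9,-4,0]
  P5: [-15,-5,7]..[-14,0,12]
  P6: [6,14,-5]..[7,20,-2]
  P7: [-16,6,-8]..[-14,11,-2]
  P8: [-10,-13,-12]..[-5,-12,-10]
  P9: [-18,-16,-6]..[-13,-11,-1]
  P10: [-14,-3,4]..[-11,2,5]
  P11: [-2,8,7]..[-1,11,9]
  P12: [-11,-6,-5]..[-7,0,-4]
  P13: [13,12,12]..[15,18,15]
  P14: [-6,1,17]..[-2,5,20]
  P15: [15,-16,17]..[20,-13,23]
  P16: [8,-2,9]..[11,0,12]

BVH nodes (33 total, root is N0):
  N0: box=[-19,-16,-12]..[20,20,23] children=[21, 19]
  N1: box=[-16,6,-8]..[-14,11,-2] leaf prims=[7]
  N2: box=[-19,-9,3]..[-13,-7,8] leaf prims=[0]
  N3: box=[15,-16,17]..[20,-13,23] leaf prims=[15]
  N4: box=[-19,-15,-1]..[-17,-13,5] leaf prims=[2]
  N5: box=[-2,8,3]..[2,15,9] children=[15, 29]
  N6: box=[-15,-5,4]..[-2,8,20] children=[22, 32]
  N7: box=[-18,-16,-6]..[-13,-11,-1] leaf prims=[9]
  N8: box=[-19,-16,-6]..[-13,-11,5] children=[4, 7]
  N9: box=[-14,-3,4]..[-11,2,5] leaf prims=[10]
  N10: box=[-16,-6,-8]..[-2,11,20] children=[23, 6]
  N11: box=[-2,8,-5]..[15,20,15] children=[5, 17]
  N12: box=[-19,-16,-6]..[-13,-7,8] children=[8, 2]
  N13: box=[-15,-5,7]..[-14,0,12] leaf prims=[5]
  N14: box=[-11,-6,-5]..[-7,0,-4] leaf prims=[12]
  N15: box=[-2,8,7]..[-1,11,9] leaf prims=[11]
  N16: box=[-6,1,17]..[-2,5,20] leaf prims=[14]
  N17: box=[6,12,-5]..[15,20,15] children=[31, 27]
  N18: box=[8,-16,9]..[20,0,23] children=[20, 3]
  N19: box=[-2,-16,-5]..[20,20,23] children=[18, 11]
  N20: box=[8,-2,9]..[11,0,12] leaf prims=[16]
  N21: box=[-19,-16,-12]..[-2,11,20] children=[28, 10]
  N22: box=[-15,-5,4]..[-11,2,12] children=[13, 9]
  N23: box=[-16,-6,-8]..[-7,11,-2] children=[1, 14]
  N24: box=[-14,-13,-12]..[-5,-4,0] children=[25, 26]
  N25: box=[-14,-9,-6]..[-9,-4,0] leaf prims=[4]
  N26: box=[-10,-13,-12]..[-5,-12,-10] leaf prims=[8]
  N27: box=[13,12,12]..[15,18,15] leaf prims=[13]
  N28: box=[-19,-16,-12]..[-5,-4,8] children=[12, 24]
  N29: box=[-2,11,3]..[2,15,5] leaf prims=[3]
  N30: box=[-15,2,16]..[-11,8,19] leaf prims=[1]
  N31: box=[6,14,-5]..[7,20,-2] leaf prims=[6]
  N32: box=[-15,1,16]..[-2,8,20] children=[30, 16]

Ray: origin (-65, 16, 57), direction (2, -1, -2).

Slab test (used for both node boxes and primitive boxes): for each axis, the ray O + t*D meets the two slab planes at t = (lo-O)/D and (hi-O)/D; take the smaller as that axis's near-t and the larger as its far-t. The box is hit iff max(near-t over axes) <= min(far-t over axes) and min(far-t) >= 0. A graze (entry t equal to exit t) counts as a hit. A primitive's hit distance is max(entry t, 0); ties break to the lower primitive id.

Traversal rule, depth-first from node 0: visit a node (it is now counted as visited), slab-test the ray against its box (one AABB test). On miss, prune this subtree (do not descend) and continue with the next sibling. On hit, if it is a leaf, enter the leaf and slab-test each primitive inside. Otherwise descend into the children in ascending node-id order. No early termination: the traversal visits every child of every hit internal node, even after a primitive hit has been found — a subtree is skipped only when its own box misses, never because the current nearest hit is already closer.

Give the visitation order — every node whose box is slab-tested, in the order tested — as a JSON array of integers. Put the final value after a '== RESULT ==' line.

Trace the traversal:
N0 x:[23,85/2] y:[-4,32] z:[17,69/2] -> hit [23,32], descend [19, 21]
  N19 x:[63/2,85/2] y:[-4,32] z:[17,31] -> miss, prune
  N21 x:[23,63/2] y:[5,32] z:[37/2,69/2] -> hit [23,63/2], descend [10, 28]
    N10 x:[49/2,63/2] y:[5,22] z:[37/2,65/2] -> miss, prune
    N28 x:[23,30] y:[20,32] z:[49/2,69/2] -> hit [49/2,30], descend [12, 24]
      N12 x:[23,26] y:[23,32] z:[49/2,63/2] -> hit [49/2,26], descend [2, 8]
        N2 x:[23,26] y:[23,25] z:[49/2,27] -> hit [49/2,25] leaf, test {P0@t=49/2}
        N8 x:[23,26] y:[27,32] z:[26,63/2] -> miss, prune
      N24 x:[51/2,30] y:[20,29] z:[57/2,69/2] -> hit [57/2,29], descend [25, 26]
        N25 x:[51/2,28] y:[20,25] z:[57/2,63/2] -> miss, prune
        N26 x:[55/2,30] y:[28,29] z:[67/2,69/2] -> miss, prune

Visited [0, 19, 21, 10, 28, 12, 2, 8, 24, 25, 26]. Tests: 11 box, 1 leaf. Nearest: P0.

== RESULT ==
[0, 19, 21, 10, 28, 12, 2, 8, 24, 25, 26]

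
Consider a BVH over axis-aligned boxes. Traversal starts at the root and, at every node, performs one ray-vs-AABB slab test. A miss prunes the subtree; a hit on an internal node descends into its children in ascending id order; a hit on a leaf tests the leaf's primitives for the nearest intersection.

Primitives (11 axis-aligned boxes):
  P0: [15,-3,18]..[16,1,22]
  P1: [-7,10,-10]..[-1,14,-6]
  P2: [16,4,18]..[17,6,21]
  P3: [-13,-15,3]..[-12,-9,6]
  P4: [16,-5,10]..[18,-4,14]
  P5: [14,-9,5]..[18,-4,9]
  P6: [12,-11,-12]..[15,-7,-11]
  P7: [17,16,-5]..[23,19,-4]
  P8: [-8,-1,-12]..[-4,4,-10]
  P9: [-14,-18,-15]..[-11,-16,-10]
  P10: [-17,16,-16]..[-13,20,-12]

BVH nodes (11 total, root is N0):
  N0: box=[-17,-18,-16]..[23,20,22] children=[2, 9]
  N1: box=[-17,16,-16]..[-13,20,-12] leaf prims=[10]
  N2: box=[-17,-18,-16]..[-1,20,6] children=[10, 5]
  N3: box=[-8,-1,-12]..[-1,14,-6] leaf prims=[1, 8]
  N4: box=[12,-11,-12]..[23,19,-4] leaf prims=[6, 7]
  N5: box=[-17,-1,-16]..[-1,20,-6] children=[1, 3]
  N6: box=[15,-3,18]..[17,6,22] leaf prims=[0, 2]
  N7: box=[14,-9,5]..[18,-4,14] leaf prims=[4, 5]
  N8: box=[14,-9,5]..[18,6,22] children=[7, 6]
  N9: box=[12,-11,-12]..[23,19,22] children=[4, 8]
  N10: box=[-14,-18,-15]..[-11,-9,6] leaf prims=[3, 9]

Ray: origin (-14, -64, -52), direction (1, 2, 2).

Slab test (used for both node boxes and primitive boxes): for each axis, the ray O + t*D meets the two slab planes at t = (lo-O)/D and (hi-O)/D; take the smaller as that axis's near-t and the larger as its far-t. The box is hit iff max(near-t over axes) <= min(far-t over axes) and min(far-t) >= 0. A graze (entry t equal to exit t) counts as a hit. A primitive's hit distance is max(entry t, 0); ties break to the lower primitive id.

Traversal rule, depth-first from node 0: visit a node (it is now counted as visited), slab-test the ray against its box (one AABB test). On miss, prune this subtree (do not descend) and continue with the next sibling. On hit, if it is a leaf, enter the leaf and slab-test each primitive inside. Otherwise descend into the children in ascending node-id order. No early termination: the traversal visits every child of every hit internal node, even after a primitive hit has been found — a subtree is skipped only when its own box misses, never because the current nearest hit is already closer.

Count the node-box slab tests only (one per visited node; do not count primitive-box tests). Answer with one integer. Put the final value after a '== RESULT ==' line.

Walk:
N0 x:[-3,37] y:[23,42] z:[18,37] -> hit [23,37], descend [2, 9]
  N2 x:[-3,13] y:[23,42] z:[18,29] -> miss, prune
  N9 x:[26,37] y:[53/2,83/2] z:[20,37] -> hit [53/2,37], descend [4, 8]
    N4 x:[26,37] y:[53/2,83/2] z:[20,24] -> miss, prune
    N8 x:[28,32] y:[55/2,35] z:[57/2,37] -> hit [57/2,32], descend [6, 7]
      N6 x:[29,31] y:[61/2,35] z:[35,37] -> miss, prune
      N7 x:[28,32] y:[55/2,30] z:[57/2,33] -> hit [57/2,30] leaf, test {P4(miss), P5@t=57/2}

order=[0, 2, 9, 4, 8, 6, 7]  |boxes|=7  |leaves|=1  hit=P5

== RESULT ==
7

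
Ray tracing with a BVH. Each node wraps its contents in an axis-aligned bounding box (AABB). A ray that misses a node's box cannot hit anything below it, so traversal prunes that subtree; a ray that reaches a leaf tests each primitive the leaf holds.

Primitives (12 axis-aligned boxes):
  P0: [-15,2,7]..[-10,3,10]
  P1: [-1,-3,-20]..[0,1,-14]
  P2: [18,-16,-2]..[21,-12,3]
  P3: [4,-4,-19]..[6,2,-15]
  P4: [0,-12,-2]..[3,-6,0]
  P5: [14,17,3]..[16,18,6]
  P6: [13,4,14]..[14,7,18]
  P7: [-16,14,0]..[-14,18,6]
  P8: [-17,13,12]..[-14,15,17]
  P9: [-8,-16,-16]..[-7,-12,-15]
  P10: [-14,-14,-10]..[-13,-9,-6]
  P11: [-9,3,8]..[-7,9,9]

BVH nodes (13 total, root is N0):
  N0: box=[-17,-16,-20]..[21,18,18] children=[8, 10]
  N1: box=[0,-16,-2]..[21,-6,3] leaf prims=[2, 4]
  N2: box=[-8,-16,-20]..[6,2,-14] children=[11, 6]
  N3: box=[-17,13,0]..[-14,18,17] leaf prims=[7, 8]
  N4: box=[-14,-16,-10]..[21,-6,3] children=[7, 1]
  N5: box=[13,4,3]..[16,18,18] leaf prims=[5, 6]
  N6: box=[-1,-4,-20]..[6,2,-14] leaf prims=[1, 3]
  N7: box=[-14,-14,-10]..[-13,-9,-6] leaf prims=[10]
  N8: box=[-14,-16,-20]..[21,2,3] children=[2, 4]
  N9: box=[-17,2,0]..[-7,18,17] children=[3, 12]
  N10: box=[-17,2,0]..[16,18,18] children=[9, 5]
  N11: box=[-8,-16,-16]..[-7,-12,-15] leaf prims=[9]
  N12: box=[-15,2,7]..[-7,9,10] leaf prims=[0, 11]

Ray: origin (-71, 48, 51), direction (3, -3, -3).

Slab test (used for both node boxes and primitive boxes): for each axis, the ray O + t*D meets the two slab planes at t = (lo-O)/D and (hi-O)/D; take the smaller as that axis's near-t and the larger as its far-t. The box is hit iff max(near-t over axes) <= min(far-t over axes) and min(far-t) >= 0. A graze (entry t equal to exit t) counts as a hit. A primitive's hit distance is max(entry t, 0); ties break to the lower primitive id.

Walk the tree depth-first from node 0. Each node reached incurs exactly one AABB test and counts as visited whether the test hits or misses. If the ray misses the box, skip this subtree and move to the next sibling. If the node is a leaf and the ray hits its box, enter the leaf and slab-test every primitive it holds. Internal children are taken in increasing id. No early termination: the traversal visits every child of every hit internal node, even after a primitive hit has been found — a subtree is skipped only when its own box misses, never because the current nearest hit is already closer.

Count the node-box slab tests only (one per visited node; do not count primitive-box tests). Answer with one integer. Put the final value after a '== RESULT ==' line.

Trace the traversal:
N0 x:[18,92/3] y:[10,64/3] z:[11,71/3] -> hit [18,64/3], descend [8, 10]
  N8 x:[19,92/3] y:[46/3,64/3] z:[16,71/3] -> hit [19,64/3], descend [2, 4]
    N2 x:[21,77/3] y:[46/3,64/3] z:[65/3,71/3] -> miss, prune
    N4 x:[19,92/3] y:[18,64/3] z:[16,61/3] -> hit [19,61/3], descend [1, 7]
      N1 x:[71/3,92/3] y:[18,64/3] z:[16,53/3] -> miss, prune
      N7 x:[19,58/3] y:[19,62/3] z:[19,61/3] -> hit [19,58/3] leaf, test {P10@t=19}
  N10 x:[18,29] y:[10,46/3] z:[11,17] -> miss, prune

Visited [0, 8, 2, 4, 1, 7, 10]. Tests: 7 box, 1 leaf. Nearest: P10.

== RESULT ==
7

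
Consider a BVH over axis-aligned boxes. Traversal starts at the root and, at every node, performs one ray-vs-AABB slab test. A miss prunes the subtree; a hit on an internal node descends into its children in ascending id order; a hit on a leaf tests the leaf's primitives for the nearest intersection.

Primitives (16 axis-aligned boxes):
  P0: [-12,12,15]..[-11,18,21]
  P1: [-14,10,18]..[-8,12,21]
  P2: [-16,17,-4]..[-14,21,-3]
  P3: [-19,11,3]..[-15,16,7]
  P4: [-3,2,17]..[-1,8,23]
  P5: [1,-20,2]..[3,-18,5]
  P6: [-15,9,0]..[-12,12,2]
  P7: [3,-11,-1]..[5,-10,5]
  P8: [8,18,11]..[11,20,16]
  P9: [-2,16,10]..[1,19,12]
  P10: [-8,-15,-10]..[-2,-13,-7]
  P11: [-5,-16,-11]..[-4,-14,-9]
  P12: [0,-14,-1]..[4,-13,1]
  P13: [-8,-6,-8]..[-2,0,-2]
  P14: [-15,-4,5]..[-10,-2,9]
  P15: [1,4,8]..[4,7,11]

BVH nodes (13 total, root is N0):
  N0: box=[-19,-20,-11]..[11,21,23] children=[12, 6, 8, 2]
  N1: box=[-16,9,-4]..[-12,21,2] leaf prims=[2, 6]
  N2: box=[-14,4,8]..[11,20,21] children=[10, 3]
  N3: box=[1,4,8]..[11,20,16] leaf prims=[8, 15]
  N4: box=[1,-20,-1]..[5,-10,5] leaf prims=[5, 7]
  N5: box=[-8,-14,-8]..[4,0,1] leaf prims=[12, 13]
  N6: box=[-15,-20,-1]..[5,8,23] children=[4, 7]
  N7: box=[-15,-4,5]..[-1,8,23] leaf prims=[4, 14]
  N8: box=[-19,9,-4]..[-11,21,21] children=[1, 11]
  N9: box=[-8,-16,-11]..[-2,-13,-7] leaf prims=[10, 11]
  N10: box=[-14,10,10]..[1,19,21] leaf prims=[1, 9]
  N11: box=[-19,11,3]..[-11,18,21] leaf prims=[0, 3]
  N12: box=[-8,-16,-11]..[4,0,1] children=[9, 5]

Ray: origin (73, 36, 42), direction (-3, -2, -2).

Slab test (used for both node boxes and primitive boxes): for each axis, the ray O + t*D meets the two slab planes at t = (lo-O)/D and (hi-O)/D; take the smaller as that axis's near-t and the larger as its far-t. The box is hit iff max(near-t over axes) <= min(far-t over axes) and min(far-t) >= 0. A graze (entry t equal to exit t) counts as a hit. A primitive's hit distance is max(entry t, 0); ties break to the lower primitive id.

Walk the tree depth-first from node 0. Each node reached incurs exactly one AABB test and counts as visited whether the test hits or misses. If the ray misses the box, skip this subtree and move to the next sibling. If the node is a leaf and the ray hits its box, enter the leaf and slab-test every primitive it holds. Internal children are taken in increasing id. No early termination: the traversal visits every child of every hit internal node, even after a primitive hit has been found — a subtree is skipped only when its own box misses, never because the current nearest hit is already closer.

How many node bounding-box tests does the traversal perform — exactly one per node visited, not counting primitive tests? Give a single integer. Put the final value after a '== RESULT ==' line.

Traverse from the root:
N0 x:[62/3,92/3] y:[15/2,28] z:[19/2,53/2] -> hit [62/3,53/2], descend [2, 6, 8, 12]
  N2 x:[62/3,29] y:[8,16] z:[21/2,17] -> miss, prune
  N6 x:[68/3,88/3] y:[14,28] z:[19/2,43/2] -> miss, prune
  N8 x:[28,92/3] y:[15/2,27/2] z:[21/2,23] -> miss, prune
  N12 x:[23,27] y:[18,26] z:[41/2,53/2] -> hit [23,26], descend [5, 9]
    N5 x:[23,27] y:[18,25] z:[41/2,25] -> hit [23,25] leaf, test {P12(miss), P13(miss)}
    N9 x:[25,27] y:[49/2,26] z:[49/2,53/2] -> hit [25,26] leaf, test {P10@t=25, P11@t=77/3}

Visited [0, 2, 6, 8, 12, 5, 9]. Tests: 7 box, 2 leaf. Nearest: P10.

== RESULT ==
7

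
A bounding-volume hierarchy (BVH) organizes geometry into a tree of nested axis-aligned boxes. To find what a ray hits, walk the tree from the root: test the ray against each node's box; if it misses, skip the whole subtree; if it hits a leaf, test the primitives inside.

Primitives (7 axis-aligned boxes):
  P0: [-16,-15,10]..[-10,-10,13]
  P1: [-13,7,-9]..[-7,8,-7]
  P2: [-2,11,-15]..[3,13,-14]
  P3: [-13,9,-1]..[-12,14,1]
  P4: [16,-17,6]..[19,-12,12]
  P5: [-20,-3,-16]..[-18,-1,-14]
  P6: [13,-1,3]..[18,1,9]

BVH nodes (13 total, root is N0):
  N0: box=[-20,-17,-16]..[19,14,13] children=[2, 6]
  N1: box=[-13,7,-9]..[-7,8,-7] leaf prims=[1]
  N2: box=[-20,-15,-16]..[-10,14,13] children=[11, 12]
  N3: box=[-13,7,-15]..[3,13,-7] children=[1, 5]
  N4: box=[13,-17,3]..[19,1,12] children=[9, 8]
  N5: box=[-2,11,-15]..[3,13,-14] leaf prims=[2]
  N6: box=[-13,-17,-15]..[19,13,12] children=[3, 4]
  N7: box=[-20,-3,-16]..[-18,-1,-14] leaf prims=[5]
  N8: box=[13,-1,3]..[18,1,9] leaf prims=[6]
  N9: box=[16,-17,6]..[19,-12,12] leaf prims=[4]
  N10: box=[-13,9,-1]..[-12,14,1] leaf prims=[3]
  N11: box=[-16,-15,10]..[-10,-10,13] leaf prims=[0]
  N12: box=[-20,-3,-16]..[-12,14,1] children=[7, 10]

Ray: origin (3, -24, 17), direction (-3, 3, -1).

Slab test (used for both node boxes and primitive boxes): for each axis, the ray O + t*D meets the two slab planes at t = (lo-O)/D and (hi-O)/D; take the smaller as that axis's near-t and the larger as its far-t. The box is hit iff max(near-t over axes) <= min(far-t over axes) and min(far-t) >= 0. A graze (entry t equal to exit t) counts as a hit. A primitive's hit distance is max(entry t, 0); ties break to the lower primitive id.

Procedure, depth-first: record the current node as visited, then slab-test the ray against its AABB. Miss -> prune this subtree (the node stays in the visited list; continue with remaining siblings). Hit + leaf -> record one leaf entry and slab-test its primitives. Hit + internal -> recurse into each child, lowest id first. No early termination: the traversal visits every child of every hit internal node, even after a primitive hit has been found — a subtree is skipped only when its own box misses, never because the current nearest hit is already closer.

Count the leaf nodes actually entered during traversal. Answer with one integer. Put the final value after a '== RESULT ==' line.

Walk:
N0 x:[-16/3,23/3] y:[7/3,38/3] z:[4,33] -> hit [4,23/3], descend [2, 6]
  N2 x:[13/3,23/3] y:[3,38/3] z:[4,33] -> hit [13/3,23/3], descend [11, 12]
    N11 x:[13/3,19/3] y:[3,14/3] z:[4,7] -> hit [13/3,14/3] leaf, test {P0@t=13/3}
    N12 x:[5,23/3] y:[7,38/3] z:[16,33] -> miss, prune
  N6 x:[-16/3,16/3] y:[7/3,37/3] z:[5,32] -> hit [5,16/3], descend [3, 4]
    N3 x:[0,16/3] y:[31/3,37/3] z:[24,32] -> miss, prune
    N4 x:[-16/3,-10/3] y:[7/3,25/3] z:[5,14] -> miss, prune

7 AABB tests over nodes [0, 2, 11, 12, 6, 3, 4]; 1 leaf entered; closest P0.

== RESULT ==
1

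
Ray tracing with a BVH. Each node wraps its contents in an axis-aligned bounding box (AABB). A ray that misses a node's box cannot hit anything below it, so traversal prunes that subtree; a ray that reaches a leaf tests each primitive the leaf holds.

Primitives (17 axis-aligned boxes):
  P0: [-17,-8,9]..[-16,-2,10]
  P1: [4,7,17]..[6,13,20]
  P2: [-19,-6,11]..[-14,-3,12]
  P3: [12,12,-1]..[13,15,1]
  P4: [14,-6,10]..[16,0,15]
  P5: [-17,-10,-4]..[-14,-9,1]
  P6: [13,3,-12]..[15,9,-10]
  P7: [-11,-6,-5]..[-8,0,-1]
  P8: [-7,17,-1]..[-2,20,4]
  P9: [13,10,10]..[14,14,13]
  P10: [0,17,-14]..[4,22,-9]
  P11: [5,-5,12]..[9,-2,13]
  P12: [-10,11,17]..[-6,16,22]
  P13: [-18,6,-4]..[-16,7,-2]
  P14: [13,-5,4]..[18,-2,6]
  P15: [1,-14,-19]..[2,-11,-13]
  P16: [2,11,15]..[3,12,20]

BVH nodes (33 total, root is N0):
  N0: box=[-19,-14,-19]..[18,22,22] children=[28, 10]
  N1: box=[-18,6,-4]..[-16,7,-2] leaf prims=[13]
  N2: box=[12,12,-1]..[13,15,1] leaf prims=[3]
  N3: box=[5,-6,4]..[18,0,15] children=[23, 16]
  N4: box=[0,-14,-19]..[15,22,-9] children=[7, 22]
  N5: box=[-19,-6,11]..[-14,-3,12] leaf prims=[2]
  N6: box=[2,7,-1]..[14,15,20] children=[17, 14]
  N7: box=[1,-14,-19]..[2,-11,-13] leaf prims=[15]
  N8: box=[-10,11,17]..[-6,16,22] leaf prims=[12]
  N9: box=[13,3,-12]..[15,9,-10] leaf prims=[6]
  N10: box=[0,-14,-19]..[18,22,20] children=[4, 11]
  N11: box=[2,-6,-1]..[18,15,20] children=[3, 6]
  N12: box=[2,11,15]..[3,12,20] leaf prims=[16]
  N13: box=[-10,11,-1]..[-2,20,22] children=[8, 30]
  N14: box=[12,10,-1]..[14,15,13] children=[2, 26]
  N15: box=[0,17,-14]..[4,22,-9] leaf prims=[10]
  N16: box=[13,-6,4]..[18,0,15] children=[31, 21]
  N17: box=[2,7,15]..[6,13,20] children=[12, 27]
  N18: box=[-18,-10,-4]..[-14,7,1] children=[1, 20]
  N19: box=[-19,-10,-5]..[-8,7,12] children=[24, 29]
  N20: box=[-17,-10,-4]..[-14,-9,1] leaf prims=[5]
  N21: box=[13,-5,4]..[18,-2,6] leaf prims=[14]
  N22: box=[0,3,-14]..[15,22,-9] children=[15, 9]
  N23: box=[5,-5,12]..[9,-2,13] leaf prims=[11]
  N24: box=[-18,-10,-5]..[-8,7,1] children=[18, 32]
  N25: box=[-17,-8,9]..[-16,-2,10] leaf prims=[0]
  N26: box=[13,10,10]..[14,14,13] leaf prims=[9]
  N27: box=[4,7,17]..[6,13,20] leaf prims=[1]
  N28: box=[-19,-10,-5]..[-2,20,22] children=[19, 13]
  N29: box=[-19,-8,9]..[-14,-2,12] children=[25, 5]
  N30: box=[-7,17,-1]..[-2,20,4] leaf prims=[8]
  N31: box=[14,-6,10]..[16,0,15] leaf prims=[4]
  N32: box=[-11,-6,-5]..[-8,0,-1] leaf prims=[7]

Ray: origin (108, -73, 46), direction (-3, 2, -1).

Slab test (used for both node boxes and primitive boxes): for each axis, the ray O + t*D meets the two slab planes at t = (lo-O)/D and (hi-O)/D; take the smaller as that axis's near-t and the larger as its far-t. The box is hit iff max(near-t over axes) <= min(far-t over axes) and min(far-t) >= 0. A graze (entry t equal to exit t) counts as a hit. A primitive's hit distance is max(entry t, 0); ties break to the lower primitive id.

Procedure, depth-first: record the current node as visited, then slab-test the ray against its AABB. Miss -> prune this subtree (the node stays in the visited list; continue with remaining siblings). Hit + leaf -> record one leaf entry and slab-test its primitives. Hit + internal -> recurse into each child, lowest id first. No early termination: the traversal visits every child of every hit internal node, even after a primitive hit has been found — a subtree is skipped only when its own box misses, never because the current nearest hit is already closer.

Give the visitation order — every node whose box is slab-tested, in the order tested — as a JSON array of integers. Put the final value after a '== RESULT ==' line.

Traverse from the root:
N0 x:[30,127/3] y:[59/2,95/2] z:[24,65] -> hit [30,127/3], descend [10, 28]
  N10 x:[30,36] y:[59/2,95/2] z:[26,65] -> hit [30,36], descend [4, 11]
    N4 x:[31,36] y:[59/2,95/2] z:[55,65] -> miss, prune
    N11 x:[30,106/3] y:[67/2,44] z:[26,47] -> hit [67/2,106/3], descend [3, 6]
      N3 x:[30,103/3] y:[67/2,73/2] z:[31,42] -> hit [67/2,103/3], descend [16, 23]
        N16 x:[30,95/3] y:[67/2,73/2] z:[31,42] -> miss, prune
        N23 x:[33,103/3] y:[34,71/2] z:[33,34] -> hit [34,34] leaf, test {P11@t=34}
      N6 x:[94/3,106/3] y:[40,44] z:[26,47] -> miss, prune
  N28 x:[110/3,127/3] y:[63/2,93/2] z:[24,51] -> hit [110/3,127/3], descend [13, 19]
    N13 x:[110/3,118/3] y:[42,93/2] z:[24,47] -> miss, prune
    N19 x:[116/3,127/3] y:[63/2,40] z:[34,51] -> hit [116/3,40], descend [24, 29]
      N24 x:[116/3,42] y:[63/2,40] z:[45,51] -> miss, prune
      N29 x:[122/3,127/3] y:[65/2,71/2] z:[34,37] -> miss, prune

order=[0, 10, 4, 11, 3, 16, 23, 6, 28, 13, 19, 24, 29]  |boxes|=13  |leaves|=1  hit=P11

== RESULT ==
[0, 10, 4, 11, 3, 16, 23, 6, 28, 13, 19, 24, 29]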